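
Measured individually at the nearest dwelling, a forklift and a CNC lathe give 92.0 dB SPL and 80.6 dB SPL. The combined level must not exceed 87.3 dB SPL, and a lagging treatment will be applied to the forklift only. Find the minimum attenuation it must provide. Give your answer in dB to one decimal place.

Fixed contribution from the other source: Σ 10^(L/10) = 10^(80.6/10) = 1.148e+08 (80.60 dB SPL).
The limit corresponds to 10^(87.3/10) = 5.370e+08; subtracting the fixed part leaves 4.222e+08 for the forklift, i.e. 86.26 dB SPL.
Required insertion loss = 92.0 − 86.26 = 5.74 dB.

5.7 dB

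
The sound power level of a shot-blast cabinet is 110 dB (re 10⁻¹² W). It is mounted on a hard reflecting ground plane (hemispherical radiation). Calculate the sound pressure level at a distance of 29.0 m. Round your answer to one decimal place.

The power spreads over a hemisphere of area 2π·r², so L_p = L_w − 10·log₁₀(2π·r²).
2π·r² = 5284 m², 10·log₁₀ of that is 37.230 dB.
L_p = 110 − 37.230 = 72.77 dB.

72.8 dB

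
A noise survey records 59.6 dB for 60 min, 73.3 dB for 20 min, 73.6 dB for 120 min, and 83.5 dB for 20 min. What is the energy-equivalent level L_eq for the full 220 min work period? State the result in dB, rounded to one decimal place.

75.4 dB

Weight each interval's intensity by its duration and average over T = 220 min:
Σ tᵢ·10^(Lᵢ/10) = 60·10^(59.6/10) + 20·10^(73.3/10) + 120·10^(73.6/10) + 20·10^(83.5/10) = 7.709e+09.
L_eq = 10·log₁₀(7.709e+09/220) = 75.45 dB.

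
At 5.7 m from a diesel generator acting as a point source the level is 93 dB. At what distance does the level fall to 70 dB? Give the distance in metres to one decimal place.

80.5 m

The 23.0 dB drop corresponds to a distance ratio of 10^(23.0/20) for a point source.
r₂ = 5.7·10^((93−70)/20) = 5.7·10^(23.0/20) = 80.51 m.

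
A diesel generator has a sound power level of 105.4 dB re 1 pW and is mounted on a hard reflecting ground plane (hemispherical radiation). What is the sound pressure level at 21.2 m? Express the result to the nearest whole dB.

71 dB

Free-field hemispherical radiation: L_p = L_w − 10·log₁₀(2π·r²), r = 21.2 m.
2π·r² = 2824 m², 10·log₁₀ of that is 34.509 dB.
L_p = 105.4 − 34.509 = 70.89 dB.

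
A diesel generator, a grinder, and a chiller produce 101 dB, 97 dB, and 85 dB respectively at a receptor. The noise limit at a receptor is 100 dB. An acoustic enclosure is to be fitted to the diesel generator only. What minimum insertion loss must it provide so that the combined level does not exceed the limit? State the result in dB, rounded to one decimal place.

4.3 dB

Fixed contribution from the other sources: Σ 10^(L/10) = 10^(97/10) + 10^(85/10) = 5.328e+09 (97.27 dB).
The limit corresponds to 10^(100/10) = 1.000e+10; subtracting the fixed part leaves 4.672e+09 for the diesel generator, i.e. 96.69 dB.
Required insertion loss = 101 − 96.69 = 4.31 dB.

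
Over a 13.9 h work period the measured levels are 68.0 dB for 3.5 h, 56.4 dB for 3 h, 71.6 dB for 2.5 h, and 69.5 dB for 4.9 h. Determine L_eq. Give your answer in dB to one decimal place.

The energy average is taken in the linear domain: L_eq = 10·log₁₀[(Σ tᵢ·10^(Lᵢ/10))/T], T = 13.9 h.
Σ tᵢ·10^(Lᵢ/10) = 3.5·10^(68.0/10) + 3·10^(56.4/10) + 2.5·10^(71.6/10) + 4.9·10^(69.5/10) = 1.032e+08.
L_eq = 10·log₁₀(1.032e+08/13.9) = 68.71 dB.

68.7 dB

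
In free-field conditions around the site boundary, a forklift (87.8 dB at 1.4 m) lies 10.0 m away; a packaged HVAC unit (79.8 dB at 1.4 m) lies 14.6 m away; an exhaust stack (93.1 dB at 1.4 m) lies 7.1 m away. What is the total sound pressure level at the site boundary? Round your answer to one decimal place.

Apply inverse-square spreading to bring every level to the receiver, then sum 10^(L/10).
forklift: 87.8 − 20·log₁₀(10.0/1.4) = 87.8 − 17.08 = 70.72 dB.
packaged HVAC unit: 79.8 − 20·log₁₀(14.6/1.4) = 79.8 − 20.36 = 59.44 dB.
exhaust stack: 93.1 − 20·log₁₀(7.1/1.4) = 93.1 − 14.10 = 79.00 dB.
Σ 10^(L/10) = 9.207e+07 → L_total = 10·log₁₀(9.207e+07) = 79.64 dB.

79.6 dB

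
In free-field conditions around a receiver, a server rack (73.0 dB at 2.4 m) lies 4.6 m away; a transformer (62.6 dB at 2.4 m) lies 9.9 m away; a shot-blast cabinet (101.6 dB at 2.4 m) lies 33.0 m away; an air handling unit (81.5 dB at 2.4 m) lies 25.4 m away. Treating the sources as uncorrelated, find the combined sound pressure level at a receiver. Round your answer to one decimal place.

79.2 dB

Propagate each source to the receiver with L = L_ref − 20·log₁₀(r/r_ref), then add intensities.
server rack: 73.0 − 20·log₁₀(4.6/2.4) = 73.0 − 5.65 = 67.35 dB.
transformer: 62.6 − 20·log₁₀(9.9/2.4) = 62.6 − 12.31 = 50.29 dB.
shot-blast cabinet: 101.6 − 20·log₁₀(33.0/2.4) = 101.6 − 22.77 = 78.83 dB.
air handling unit: 81.5 − 20·log₁₀(25.4/2.4) = 81.5 − 20.49 = 61.01 dB.
Σ 10^(L/10) = 8.325e+07 → L_total = 10·log₁₀(8.325e+07) = 79.20 dB.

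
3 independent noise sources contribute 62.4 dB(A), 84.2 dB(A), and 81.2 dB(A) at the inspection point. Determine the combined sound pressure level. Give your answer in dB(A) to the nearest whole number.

For uncorrelated sources the intensities add, so convert each level to linear form, sum, and take 10·log₁₀ of the total.
Σ 10^(L/10) = 10^(62.4/10) + 10^(84.2/10) + 10^(81.2/10) = 3.966e+08.
L_total = 10·log₁₀(3.966e+08) = 85.98 dB(A).

86 dB(A)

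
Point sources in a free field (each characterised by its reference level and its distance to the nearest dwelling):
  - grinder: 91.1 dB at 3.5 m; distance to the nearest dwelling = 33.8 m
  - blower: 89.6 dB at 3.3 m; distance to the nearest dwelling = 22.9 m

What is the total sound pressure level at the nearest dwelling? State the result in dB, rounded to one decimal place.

First find each source's level at the receiver (point-source: −20·log₁₀(r/r_ref)), then combine on an intensity basis.
grinder: 91.1 − 20·log₁₀(33.8/3.5) = 91.1 − 19.70 = 71.40 dB.
blower: 89.6 − 20·log₁₀(22.9/3.3) = 89.6 − 16.83 = 72.77 dB.
Σ 10^(L/10) = 3.275e+07 → L_total = 10·log₁₀(3.275e+07) = 75.15 dB.

75.2 dB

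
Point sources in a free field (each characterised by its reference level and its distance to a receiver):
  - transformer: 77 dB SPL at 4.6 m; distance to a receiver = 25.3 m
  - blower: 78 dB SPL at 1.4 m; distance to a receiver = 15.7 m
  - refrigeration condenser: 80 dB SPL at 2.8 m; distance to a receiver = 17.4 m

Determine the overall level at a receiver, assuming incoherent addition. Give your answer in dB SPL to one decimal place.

Propagate each source to the receiver with L = L_ref − 20·log₁₀(r/r_ref), then add intensities.
transformer: 77 − 20·log₁₀(25.3/4.6) = 77 − 14.81 = 62.19 dB SPL.
blower: 78 − 20·log₁₀(15.7/1.4) = 78 − 21.00 = 57.00 dB SPL.
refrigeration condenser: 80 − 20·log₁₀(17.4/2.8) = 80 − 15.87 = 64.13 dB SPL.
Σ 10^(L/10) = 4.748e+06 → L_total = 10·log₁₀(4.748e+06) = 66.77 dB SPL.

66.8 dB SPL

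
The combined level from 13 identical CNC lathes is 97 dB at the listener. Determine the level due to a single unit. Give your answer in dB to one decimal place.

85.9 dB

Dividing the total intensity by 13 lowers the level by 10·log₁₀ 13 = 11.139 dB: L₁ = 97 − 11.139.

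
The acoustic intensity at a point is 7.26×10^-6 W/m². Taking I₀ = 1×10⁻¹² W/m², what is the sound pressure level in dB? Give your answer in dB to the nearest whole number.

69 dB

L = 10·log₁₀(I/I₀) = 10·log₁₀(7.26×10^-6/10⁻¹²) = 10·log₁₀(7.26×10^6).
L = 10·(0.8609 + 6) = 68.61 dB.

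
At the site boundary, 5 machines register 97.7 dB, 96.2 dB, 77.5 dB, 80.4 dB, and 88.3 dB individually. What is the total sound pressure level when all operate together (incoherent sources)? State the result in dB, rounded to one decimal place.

100.4 dB

Incoherent sources combine by intensity addition: L_total = 10·log₁₀(Σ 10^(L_i/10)).
Σ 10^(L/10) = 10^(97.7/10) + 10^(96.2/10) + 10^(77.5/10) + 10^(80.4/10) + 10^(88.3/10) = 1.090e+10.
L_total = 10·log₁₀(1.090e+10) = 100.37 dB.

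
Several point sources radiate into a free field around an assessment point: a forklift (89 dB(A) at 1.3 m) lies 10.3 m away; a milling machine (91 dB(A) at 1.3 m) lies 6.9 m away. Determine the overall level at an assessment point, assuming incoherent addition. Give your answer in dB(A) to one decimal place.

Propagate each source to the receiver with L = L_ref − 20·log₁₀(r/r_ref), then add intensities.
forklift: 89 − 20·log₁₀(10.3/1.3) = 89 − 17.98 = 71.02 dB(A).
milling machine: 91 − 20·log₁₀(6.9/1.3) = 91 − 14.50 = 76.50 dB(A).
Σ 10^(L/10) = 5.734e+07 → L_total = 10·log₁₀(5.734e+07) = 77.58 dB(A).

77.6 dB(A)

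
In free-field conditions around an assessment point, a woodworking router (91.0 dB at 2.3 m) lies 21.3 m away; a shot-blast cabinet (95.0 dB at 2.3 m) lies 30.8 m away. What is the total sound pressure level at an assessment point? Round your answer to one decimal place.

75.1 dB

First find each source's level at the receiver (point-source: −20·log₁₀(r/r_ref)), then combine on an intensity basis.
woodworking router: 91.0 − 20·log₁₀(21.3/2.3) = 91.0 − 19.33 = 71.67 dB.
shot-blast cabinet: 95.0 − 20·log₁₀(30.8/2.3) = 95.0 − 22.54 = 72.46 dB.
Σ 10^(L/10) = 3.231e+07 → L_total = 10·log₁₀(3.231e+07) = 75.09 dB.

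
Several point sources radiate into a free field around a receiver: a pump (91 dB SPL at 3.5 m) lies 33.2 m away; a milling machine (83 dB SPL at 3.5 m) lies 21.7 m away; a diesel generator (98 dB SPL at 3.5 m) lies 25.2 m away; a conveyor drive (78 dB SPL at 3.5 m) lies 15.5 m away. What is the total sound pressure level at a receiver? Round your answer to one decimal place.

Apply inverse-square spreading to bring every level to the receiver, then sum 10^(L/10).
pump: 91 − 20·log₁₀(33.2/3.5) = 91 − 19.54 = 71.46 dB SPL.
milling machine: 83 − 20·log₁₀(21.7/3.5) = 83 − 15.85 = 67.15 dB SPL.
diesel generator: 98 − 20·log₁₀(25.2/3.5) = 98 − 17.15 = 80.85 dB SPL.
conveyor drive: 78 − 20·log₁₀(15.5/3.5) = 78 − 12.93 = 65.07 dB SPL.
Σ 10^(L/10) = 1.441e+08 → L_total = 10·log₁₀(1.441e+08) = 81.59 dB SPL.

81.6 dB SPL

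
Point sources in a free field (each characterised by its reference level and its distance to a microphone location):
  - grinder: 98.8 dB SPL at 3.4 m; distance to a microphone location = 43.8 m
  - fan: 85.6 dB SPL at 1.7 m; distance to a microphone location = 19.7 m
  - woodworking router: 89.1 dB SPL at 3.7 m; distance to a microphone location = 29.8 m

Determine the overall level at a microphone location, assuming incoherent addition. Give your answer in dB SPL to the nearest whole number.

Apply inverse-square spreading to bring every level to the receiver, then sum 10^(L/10).
grinder: 98.8 − 20·log₁₀(43.8/3.4) = 98.8 − 22.20 = 76.60 dB SPL.
fan: 85.6 − 20·log₁₀(19.7/1.7) = 85.6 − 21.28 = 64.32 dB SPL.
woodworking router: 89.1 − 20·log₁₀(29.8/3.7) = 89.1 − 18.12 = 70.98 dB SPL.
Σ 10^(L/10) = 6.094e+07 → L_total = 10·log₁₀(6.094e+07) = 77.85 dB SPL.

78 dB SPL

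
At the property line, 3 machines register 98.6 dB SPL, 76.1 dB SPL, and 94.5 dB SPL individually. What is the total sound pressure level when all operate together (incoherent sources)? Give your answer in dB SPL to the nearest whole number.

For uncorrelated sources the intensities add, so convert each level to linear form, sum, and take 10·log₁₀ of the total.
Σ 10^(L/10) = 10^(98.6/10) + 10^(76.1/10) + 10^(94.5/10) = 1.010e+10.
L_total = 10·log₁₀(1.010e+10) = 100.04 dB SPL.

100 dB SPL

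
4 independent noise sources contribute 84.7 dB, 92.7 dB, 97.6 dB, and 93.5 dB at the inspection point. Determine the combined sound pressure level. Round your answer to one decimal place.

Incoherent sources combine by intensity addition: L_total = 10·log₁₀(Σ 10^(L_i/10)).
Σ 10^(L/10) = 10^(84.7/10) + 10^(92.7/10) + 10^(97.6/10) + 10^(93.5/10) = 1.015e+10.
L_total = 10·log₁₀(1.015e+10) = 100.06 dB.

100.1 dB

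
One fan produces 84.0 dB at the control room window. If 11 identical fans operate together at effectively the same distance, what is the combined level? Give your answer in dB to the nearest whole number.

94 dB

N identical incoherent sources raise the level by 10·log₁₀ N.
L_total = 84.0 + 10·log₁₀(11) = 84.0 + 10.414 = 94.41 dB.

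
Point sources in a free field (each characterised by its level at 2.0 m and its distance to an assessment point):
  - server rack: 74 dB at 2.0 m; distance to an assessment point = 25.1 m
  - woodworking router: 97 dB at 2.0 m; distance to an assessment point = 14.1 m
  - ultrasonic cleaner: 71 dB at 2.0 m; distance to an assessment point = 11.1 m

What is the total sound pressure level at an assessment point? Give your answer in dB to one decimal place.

Propagate each source to the receiver with L = L_ref − 20·log₁₀(r/r_ref), then add intensities.
server rack: 74 − 20·log₁₀(25.1/2.0) = 74 − 21.97 = 52.03 dB.
woodworking router: 97 − 20·log₁₀(14.1/2.0) = 97 − 16.96 = 80.04 dB.
ultrasonic cleaner: 71 − 20·log₁₀(11.1/2.0) = 71 − 14.89 = 56.11 dB.
Σ 10^(L/10) = 1.014e+08 → L_total = 10·log₁₀(1.014e+08) = 80.06 dB.

80.1 dB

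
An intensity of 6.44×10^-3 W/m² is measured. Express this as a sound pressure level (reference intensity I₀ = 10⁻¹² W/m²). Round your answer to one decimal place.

98.1 dB

Dividing by I₀ shifts the exponent by 12: I/I₀ = 6.44×10^9.
L = 10·(0.8089 + 9) = 98.09 dB.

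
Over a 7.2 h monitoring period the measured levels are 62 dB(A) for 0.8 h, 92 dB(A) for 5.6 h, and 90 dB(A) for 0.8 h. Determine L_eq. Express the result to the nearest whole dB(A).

91 dB(A)

Weight each interval's intensity by its duration and average over T = 7.2 h:
Σ tᵢ·10^(Lᵢ/10) = 0.8·10^(62/10) + 5.6·10^(92/10) + 0.8·10^(90/10) = 9.677e+09.
L_eq = 10·log₁₀(9.677e+09/7.2) = 91.28 dB(A).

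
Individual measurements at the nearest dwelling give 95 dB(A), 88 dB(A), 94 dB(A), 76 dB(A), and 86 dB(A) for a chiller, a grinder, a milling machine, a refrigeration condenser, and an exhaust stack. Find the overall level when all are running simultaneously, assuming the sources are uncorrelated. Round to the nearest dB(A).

98 dB(A)

For uncorrelated sources the intensities add, so convert each level to linear form, sum, and take 10·log₁₀ of the total.
Σ 10^(L/10) = 10^(95/10) + 10^(88/10) + 10^(94/10) + 10^(76/10) + 10^(86/10) = 6.743e+09.
L_total = 10·log₁₀(6.743e+09) = 98.29 dB(A).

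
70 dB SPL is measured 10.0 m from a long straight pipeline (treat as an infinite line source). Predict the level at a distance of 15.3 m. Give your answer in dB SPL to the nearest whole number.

68 dB SPL

For a line source, L₂ = L₁ − 10·log₁₀(r₂/r₁).
L₂ = 70 − 10·log₁₀(15.3/10.0) = 70 − 1.847 = 68.15 dB SPL.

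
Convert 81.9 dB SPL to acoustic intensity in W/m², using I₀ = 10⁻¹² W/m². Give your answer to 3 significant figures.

0.000155 W/m²

I/I₀ = 10^(81.9/10) = 1.549e+08, so I = 1.549e+08 × 10⁻¹² W/m².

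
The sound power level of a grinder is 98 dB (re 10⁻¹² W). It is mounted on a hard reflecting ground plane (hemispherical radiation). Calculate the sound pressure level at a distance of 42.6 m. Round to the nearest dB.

L_p = L_w − 10·log₁₀(2π·r²) with r = 42.6 m.
2π·r² = 1.14e+04 m², 10·log₁₀ of that is 40.570 dB.
L_p = 98 − 40.570 = 57.43 dB.

57 dB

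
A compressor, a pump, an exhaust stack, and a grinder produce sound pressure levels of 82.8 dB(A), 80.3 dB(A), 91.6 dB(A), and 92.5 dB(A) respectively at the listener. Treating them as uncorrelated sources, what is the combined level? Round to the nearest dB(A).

Incoherent sources combine by intensity addition: L_total = 10·log₁₀(Σ 10^(L_i/10)).
Σ 10^(L/10) = 10^(82.8/10) + 10^(80.3/10) + 10^(91.6/10) + 10^(92.5/10) = 3.521e+09.
L_total = 10·log₁₀(3.521e+09) = 95.47 dB(A).

95 dB(A)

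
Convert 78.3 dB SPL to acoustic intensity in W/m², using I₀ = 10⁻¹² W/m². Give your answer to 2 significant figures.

6.8e-05 W/m²

L = 10·log₁₀(I/I₀) ⇒ I = I₀·10^(L/10) = 10⁻¹² × 10^7.83.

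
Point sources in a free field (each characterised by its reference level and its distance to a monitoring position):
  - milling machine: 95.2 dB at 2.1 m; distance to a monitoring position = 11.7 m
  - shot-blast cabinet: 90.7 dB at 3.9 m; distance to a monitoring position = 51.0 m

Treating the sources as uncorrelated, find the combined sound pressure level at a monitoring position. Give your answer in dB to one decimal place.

Apply inverse-square spreading to bring every level to the receiver, then sum 10^(L/10).
milling machine: 95.2 − 20·log₁₀(11.7/2.1) = 95.2 − 14.92 = 80.28 dB.
shot-blast cabinet: 90.7 − 20·log₁₀(51.0/3.9) = 90.7 − 22.33 = 68.37 dB.
Σ 10^(L/10) = 1.135e+08 → L_total = 10·log₁₀(1.135e+08) = 80.55 dB.

80.6 dB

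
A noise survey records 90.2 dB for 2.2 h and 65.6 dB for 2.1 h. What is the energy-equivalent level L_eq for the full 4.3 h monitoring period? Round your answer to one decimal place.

L_eq = 10·log₁₀[(1/T)·Σ tᵢ·10^(Lᵢ/10)] with T = 4.3 h.
Σ tᵢ·10^(Lᵢ/10) = 2.2·10^(90.2/10) + 2.1·10^(65.6/10) = 2.311e+09.
L_eq = 10·log₁₀(2.311e+09/4.3) = 87.30 dB.

87.3 dB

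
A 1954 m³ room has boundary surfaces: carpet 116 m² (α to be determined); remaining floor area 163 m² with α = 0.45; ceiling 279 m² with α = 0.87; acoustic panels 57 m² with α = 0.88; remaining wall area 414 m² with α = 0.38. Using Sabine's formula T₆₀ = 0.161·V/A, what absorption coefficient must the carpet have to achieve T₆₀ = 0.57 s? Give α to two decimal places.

From T₆₀ = 0.161·V/A, the target T₆₀ = 0.57 s needs A = 0.161·1954/0.57 = 551.92 m².
Absorption from the other surfaces = 163·0.45 + 279·0.87 + 57·0.88 + 414·0.38 = 523.56 m², so the carpet must supply 28.36 m² over 116 m².
α = 28.36/116 = 0.244.

0.24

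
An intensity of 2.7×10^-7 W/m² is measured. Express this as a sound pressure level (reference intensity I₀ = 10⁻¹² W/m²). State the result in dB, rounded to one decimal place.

54.3 dB

I/I₀ = 2.7×10^-7/10⁻¹² = 2.7×10^5, and L = 10·log₁₀(I/I₀).
L = 10·(0.4314 + 5) = 54.31 dB.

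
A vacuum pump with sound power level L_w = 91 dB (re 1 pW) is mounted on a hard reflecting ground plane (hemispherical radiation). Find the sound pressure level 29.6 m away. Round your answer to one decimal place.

The power spreads over a hemisphere of area 2π·r², so L_p = L_w − 10·log₁₀(2π·r²).
2π·r² = 5505 m², 10·log₁₀ of that is 37.408 dB.
L_p = 91 − 37.408 = 53.59 dB.

53.6 dB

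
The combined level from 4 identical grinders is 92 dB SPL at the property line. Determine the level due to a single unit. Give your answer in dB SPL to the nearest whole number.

86 dB SPL

Dividing the total intensity by 4 lowers the level by 10·log₁₀ 4 = 6.021 dB: L₁ = 92 − 6.021.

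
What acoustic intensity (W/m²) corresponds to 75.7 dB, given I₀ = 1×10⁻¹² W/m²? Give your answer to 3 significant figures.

I/I₀ = 10^(75.7/10) = 3.715e+07, so I = 3.715e+07 × 10⁻¹² W/m².

3.72e-05 W/m²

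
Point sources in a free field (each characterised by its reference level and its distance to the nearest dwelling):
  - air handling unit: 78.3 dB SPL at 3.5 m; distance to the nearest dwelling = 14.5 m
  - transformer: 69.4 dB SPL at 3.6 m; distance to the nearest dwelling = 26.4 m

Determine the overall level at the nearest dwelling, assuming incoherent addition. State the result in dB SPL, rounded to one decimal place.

66.1 dB SPL

Propagate each source to the receiver with L = L_ref − 20·log₁₀(r/r_ref), then add intensities.
air handling unit: 78.3 − 20·log₁₀(14.5/3.5) = 78.3 − 12.35 = 65.95 dB SPL.
transformer: 69.4 − 20·log₁₀(26.4/3.6) = 69.4 − 17.31 = 52.09 dB SPL.
Σ 10^(L/10) = 4.101e+06 → L_total = 10·log₁₀(4.101e+06) = 66.13 dB SPL.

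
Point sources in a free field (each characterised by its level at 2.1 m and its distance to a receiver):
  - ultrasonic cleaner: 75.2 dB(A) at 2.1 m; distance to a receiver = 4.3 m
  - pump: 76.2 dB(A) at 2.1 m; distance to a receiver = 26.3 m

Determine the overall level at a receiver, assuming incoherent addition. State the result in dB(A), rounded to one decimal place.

Apply inverse-square spreading to bring every level to the receiver, then sum 10^(L/10).
ultrasonic cleaner: 75.2 − 20·log₁₀(4.3/2.1) = 75.2 − 6.22 = 68.98 dB(A).
pump: 76.2 − 20·log₁₀(26.3/2.1) = 76.2 − 21.95 = 54.25 dB(A).
Σ 10^(L/10) = 8.164e+06 → L_total = 10·log₁₀(8.164e+06) = 69.12 dB(A).

69.1 dB(A)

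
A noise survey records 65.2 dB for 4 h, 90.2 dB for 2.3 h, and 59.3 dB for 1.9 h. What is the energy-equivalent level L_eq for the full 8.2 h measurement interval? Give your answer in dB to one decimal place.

The energy average is taken in the linear domain: L_eq = 10·log₁₀[(Σ tᵢ·10^(Lᵢ/10))/T], T = 8.2 h.
Σ tᵢ·10^(Lᵢ/10) = 4·10^(65.2/10) + 2.3·10^(90.2/10) + 1.9·10^(59.3/10) = 2.423e+09.
L_eq = 10·log₁₀(2.423e+09/8.2) = 84.71 dB.

84.7 dB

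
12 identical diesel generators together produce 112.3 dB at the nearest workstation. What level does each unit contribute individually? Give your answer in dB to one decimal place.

Dividing the total intensity by 12 lowers the level by 10·log₁₀ 12 = 10.792 dB: L₁ = 112.3 − 10.792.

101.5 dB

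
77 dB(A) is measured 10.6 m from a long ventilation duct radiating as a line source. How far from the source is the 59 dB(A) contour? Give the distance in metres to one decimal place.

Line-source spreading drops the level by 10·log₁₀(r₂/r₁); inverting, r₂/r₁ = 10^(ΔL/10).
r₂ = 10.6·10^((77−59)/10) = 10.6·10^(18.0/10) = 668.81 m.

668.8 m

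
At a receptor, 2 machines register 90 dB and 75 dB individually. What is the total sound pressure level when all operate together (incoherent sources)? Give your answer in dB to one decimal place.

90.1 dB

Incoherent sources combine by intensity addition: L_total = 10·log₁₀(Σ 10^(L_i/10)).
Σ 10^(L/10) = 10^(90/10) + 10^(75/10) = 1.032e+09.
L_total = 10·log₁₀(1.032e+09) = 90.14 dB.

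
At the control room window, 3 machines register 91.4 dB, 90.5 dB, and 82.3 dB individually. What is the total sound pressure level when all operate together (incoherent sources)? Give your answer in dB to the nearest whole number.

94 dB

For uncorrelated sources the intensities add, so convert each level to linear form, sum, and take 10·log₁₀ of the total.
Σ 10^(L/10) = 10^(91.4/10) + 10^(90.5/10) + 10^(82.3/10) = 2.672e+09.
L_total = 10·log₁₀(2.672e+09) = 94.27 dB.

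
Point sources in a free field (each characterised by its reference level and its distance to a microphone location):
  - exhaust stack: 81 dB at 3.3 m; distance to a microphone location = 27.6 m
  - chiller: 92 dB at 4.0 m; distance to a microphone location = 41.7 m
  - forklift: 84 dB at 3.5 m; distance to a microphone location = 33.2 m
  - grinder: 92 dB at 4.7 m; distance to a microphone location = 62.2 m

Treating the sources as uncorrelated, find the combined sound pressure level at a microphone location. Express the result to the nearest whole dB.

Apply inverse-square spreading to bring every level to the receiver, then sum 10^(L/10).
exhaust stack: 81 − 20·log₁₀(27.6/3.3) = 81 − 18.45 = 62.55 dB.
chiller: 92 − 20·log₁₀(41.7/4.0) = 92 − 20.36 = 71.64 dB.
forklift: 84 − 20·log₁₀(33.2/3.5) = 84 − 19.54 = 64.46 dB.
grinder: 92 − 20·log₁₀(62.2/4.7) = 92 − 22.43 = 69.57 dB.
Σ 10^(L/10) = 2.822e+07 → L_total = 10·log₁₀(2.822e+07) = 74.51 dB.

75 dB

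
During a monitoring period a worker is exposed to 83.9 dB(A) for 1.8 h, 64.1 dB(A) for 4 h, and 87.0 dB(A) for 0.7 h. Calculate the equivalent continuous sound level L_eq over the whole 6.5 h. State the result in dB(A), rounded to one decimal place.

80.9 dB(A)

Weight each interval's intensity by its duration and average over T = 6.5 h:
Σ tᵢ·10^(Lᵢ/10) = 1.8·10^(83.9/10) + 4·10^(64.1/10) + 0.7·10^(87.0/10) = 8.030e+08.
L_eq = 10·log₁₀(8.030e+08/6.5) = 80.92 dB(A).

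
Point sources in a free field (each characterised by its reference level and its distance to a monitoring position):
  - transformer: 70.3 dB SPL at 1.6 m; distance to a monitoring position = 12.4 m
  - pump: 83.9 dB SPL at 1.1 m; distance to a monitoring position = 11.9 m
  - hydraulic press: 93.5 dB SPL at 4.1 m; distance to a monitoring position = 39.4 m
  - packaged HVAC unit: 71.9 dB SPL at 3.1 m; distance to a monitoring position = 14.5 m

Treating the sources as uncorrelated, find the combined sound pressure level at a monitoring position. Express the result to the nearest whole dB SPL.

Apply inverse-square spreading to bring every level to the receiver, then sum 10^(L/10).
transformer: 70.3 − 20·log₁₀(12.4/1.6) = 70.3 − 17.79 = 52.51 dB SPL.
pump: 83.9 − 20·log₁₀(11.9/1.1) = 83.9 − 20.68 = 63.22 dB SPL.
hydraulic press: 93.5 − 20·log₁₀(39.4/4.1) = 93.5 − 19.65 = 73.85 dB SPL.
packaged HVAC unit: 71.9 − 20·log₁₀(14.5/3.1) = 71.9 − 13.40 = 58.50 dB SPL.
Σ 10^(L/10) = 2.723e+07 → L_total = 10·log₁₀(2.723e+07) = 74.35 dB SPL.

74 dB SPL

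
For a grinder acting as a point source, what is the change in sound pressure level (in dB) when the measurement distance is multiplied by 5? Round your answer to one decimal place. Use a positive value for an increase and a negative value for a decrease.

-14.0 dB

Point-source spreading: ΔL = −20·log₁₀(r₂/r₁).
ΔL = −20·log₁₀(5) = -13.98 dB.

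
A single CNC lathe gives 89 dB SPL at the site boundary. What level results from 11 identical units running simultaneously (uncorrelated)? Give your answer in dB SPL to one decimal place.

99.4 dB SPL

L_total = L₁ + 10·log₁₀ N for N identical incoherent sources.
L_total = 89 + 10·log₁₀(11) = 89 + 10.414 = 99.41 dB SPL.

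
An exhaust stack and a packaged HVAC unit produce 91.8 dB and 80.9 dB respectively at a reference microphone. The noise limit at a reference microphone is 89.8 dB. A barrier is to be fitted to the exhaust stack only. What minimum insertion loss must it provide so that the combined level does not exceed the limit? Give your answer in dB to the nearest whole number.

The untreated sources together contribute 10^(80.9/10) = 1.230e+08, i.e. 80.90 dB.
The limit corresponds to 10^(89.8/10) = 9.550e+08; subtracting the fixed part leaves 8.320e+08 for the exhaust stack, i.e. 89.20 dB.
So the exhaust stack must be reduced from 91.8 to 89.20 dB: IL = 2.60 dB.

3 dB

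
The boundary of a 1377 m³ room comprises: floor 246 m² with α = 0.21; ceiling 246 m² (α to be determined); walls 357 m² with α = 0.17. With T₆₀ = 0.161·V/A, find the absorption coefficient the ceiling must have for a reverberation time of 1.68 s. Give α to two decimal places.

Required total absorption A = 0.161·1377/1.68 = 131.96 m².
Absorption from the other surfaces = 246·0.21 + 357·0.17 = 112.35 m², so the ceiling must supply 19.61 m² over 246 m².
α = 19.61/246 = 0.080.

0.08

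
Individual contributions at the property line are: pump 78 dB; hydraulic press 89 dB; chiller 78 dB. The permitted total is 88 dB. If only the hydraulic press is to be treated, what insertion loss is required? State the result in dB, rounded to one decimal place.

2.0 dB

The untreated sources together contribute 10^(78/10) + 10^(78/10) = 1.262e+08, i.e. 81.01 dB.
The limit corresponds to 10^(88/10) = 6.310e+08; subtracting the fixed part leaves 5.048e+08 for the hydraulic press, i.e. 87.03 dB.
Required insertion loss = 89 − 87.03 = 1.97 dB.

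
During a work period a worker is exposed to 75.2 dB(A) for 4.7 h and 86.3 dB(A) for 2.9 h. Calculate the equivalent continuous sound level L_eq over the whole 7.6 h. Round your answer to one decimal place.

L_eq = 10·log₁₀[(1/T)·Σ tᵢ·10^(Lᵢ/10)] with T = 7.6 h.
Σ tᵢ·10^(Lᵢ/10) = 4.7·10^(75.2/10) + 2.9·10^(86.3/10) = 1.393e+09.
L_eq = 10·log₁₀(1.393e+09/7.6) = 82.63 dB(A).

82.6 dB(A)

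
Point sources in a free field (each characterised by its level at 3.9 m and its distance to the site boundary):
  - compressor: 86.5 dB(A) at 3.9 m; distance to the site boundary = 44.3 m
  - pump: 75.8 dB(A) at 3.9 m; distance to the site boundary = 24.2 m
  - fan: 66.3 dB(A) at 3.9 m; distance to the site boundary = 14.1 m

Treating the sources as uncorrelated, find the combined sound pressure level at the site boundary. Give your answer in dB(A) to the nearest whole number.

Propagate each source to the receiver with L = L_ref − 20·log₁₀(r/r_ref), then add intensities.
compressor: 86.5 − 20·log₁₀(44.3/3.9) = 86.5 − 21.11 = 65.39 dB(A).
pump: 75.8 − 20·log₁₀(24.2/3.9) = 75.8 − 15.86 = 59.94 dB(A).
fan: 66.3 − 20·log₁₀(14.1/3.9) = 66.3 − 11.16 = 55.14 dB(A).
Σ 10^(L/10) = 4.776e+06 → L_total = 10·log₁₀(4.776e+06) = 66.79 dB(A).

67 dB(A)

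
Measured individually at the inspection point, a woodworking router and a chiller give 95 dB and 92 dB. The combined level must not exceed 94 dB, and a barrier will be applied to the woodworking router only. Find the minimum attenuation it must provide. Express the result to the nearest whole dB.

5 dB

Everything except the woodworking router sums to 10^(92/10) = 1.585e+09 in linear terms, 92.00 dB.
The limit corresponds to 10^(94/10) = 2.512e+09; subtracting the fixed part leaves 9.270e+08 for the woodworking router, i.e. 89.67 dB.
Required insertion loss = 95 − 89.67 = 5.33 dB.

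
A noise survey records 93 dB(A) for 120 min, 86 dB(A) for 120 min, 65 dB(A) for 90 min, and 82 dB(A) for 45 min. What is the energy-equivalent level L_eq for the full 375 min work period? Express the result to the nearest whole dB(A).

89 dB(A)

Weight each interval's intensity by its duration and average over T = 375 min:
Σ tᵢ·10^(Lᵢ/10) = 120·10^(93/10) + 120·10^(86/10) + 90·10^(65/10) + 45·10^(82/10) = 2.946e+11.
L_eq = 10·log₁₀(2.946e+11/375) = 88.95 dB(A).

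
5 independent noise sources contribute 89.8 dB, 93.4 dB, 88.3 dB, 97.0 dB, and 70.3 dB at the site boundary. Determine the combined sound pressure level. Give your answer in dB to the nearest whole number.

99 dB

For uncorrelated sources the intensities add, so convert each level to linear form, sum, and take 10·log₁₀ of the total.
Σ 10^(L/10) = 10^(89.8/10) + 10^(93.4/10) + 10^(88.3/10) + 10^(97.0/10) + 10^(70.3/10) = 8.841e+09.
L_total = 10·log₁₀(8.841e+09) = 99.47 dB.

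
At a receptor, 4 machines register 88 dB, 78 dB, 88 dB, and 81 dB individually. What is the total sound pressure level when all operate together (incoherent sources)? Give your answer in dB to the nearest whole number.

92 dB

For uncorrelated sources the intensities add, so convert each level to linear form, sum, and take 10·log₁₀ of the total.
Σ 10^(L/10) = 10^(88/10) + 10^(78/10) + 10^(88/10) + 10^(81/10) = 1.451e+09.
L_total = 10·log₁₀(1.451e+09) = 91.62 dB.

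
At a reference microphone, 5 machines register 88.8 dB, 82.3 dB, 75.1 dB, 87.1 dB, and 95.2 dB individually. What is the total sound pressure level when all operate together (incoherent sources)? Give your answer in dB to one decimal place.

96.8 dB

Incoherent sources combine by intensity addition: L_total = 10·log₁₀(Σ 10^(L_i/10)).
Σ 10^(L/10) = 10^(88.8/10) + 10^(82.3/10) + 10^(75.1/10) + 10^(87.1/10) + 10^(95.2/10) = 4.785e+09.
L_total = 10·log₁₀(4.785e+09) = 96.80 dB.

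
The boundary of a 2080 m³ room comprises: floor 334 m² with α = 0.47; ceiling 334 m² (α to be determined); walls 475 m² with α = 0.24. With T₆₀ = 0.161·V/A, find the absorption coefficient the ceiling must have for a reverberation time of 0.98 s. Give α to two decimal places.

A = 0.161·V/T₆₀ = 0.161·2080/0.98 = 341.71 m² sabins.
Absorption from the other surfaces = 334·0.47 + 475·0.24 = 270.98 m², so the ceiling must supply 70.73 m² over 334 m².
α = 70.73/334 = 0.212.

0.21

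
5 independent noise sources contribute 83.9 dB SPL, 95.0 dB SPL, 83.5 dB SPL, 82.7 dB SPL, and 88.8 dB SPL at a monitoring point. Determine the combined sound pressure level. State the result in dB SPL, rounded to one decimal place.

Incoherent sources combine by intensity addition: L_total = 10·log₁₀(Σ 10^(L_i/10)).
Σ 10^(L/10) = 10^(83.9/10) + 10^(95.0/10) + 10^(83.5/10) + 10^(82.7/10) + 10^(88.8/10) = 4.576e+09.
L_total = 10·log₁₀(4.576e+09) = 96.61 dB SPL.

96.6 dB SPL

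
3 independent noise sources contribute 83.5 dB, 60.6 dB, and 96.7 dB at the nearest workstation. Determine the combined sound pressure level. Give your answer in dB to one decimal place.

96.9 dB

Incoherent sources combine by intensity addition: L_total = 10·log₁₀(Σ 10^(L_i/10)).
Σ 10^(L/10) = 10^(83.5/10) + 10^(60.6/10) + 10^(96.7/10) = 4.902e+09.
L_total = 10·log₁₀(4.902e+09) = 96.90 dB.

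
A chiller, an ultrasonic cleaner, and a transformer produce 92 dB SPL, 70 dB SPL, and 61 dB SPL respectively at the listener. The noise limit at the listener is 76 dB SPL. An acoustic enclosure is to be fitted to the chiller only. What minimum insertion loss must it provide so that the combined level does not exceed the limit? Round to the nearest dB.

17 dB

Everything except the chiller sums to 10^(70/10) + 10^(61/10) = 1.126e+07 in linear terms, 70.51 dB SPL.
To meet 76 dB SPL overall, the treated chiller may contribute at most 10^(76/10) − 1.126e+07 = 2.855e+07, i.e. 74.56 dB SPL.
Required insertion loss = 92 − 74.56 = 17.44 dB.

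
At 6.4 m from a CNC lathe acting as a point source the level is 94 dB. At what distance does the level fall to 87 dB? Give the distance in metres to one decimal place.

The 7.0 dB drop corresponds to a distance ratio of 10^(7.0/20) for a point source.
r₂ = 6.4·10^((94−87)/20) = 6.4·10^(7.0/20) = 14.33 m.

14.3 m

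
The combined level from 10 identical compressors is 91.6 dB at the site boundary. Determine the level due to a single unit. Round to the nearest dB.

82 dB

For N identical incoherent sources L_total = L₁ + 10·log₁₀ N, so L₁ = 91.6 − 10·log₁₀(10) = 91.6 − 10.000.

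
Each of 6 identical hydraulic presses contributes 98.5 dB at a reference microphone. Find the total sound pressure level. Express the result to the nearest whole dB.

With 6 equal, uncorrelated contributions the intensity is 6× that of one unit, giving a rise of 10·log₁₀ 6.
L_total = 98.5 + 10·log₁₀(6) = 98.5 + 7.782 = 106.28 dB.

106 dB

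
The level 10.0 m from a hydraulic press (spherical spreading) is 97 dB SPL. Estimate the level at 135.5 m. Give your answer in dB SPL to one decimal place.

74.4 dB SPL

Point-source attenuation: ΔL = 20·log₁₀(r₂/r₁) = 20·log₁₀(135.5/10.0) = 22.639 dB.
L₂ = 97 − 20·log₁₀(135.5/10.0) = 97 − 22.639 = 74.36 dB SPL.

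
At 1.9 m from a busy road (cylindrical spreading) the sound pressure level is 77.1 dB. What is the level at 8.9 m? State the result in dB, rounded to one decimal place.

For a line source, L₂ = L₁ − 10·log₁₀(r₂/r₁).
L₂ = 77.1 − 10·log₁₀(8.9/1.9) = 77.1 − 6.706 = 70.39 dB.

70.4 dB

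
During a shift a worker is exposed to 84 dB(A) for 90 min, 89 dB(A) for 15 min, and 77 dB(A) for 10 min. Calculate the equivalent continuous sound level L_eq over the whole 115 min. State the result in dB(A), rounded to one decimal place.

84.8 dB(A)

Weight each interval's intensity by its duration and average over T = 115 min:
Σ tᵢ·10^(Lᵢ/10) = 90·10^(84/10) + 15·10^(89/10) + 10·10^(77/10) = 3.502e+10.
L_eq = 10·log₁₀(3.502e+10/115) = 84.84 dB(A).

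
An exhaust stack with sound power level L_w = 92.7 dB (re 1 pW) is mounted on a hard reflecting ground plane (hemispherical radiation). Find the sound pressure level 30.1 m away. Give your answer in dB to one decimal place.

55.1 dB

Free-field hemispherical radiation: L_p = L_w − 10·log₁₀(2π·r²), r = 30.1 m.
2π·r² = 5693 m², 10·log₁₀ of that is 37.553 dB.
L_p = 92.7 − 37.553 = 55.15 dB.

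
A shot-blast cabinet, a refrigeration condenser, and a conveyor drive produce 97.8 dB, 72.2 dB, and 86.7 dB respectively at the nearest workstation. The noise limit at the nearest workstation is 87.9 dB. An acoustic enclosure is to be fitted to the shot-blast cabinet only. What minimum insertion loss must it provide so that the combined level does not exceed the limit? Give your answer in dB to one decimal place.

Fixed contribution from the other sources: Σ 10^(L/10) = 10^(72.2/10) + 10^(86.7/10) = 4.843e+08 (86.85 dB).
The limit corresponds to 10^(87.9/10) = 6.166e+08; subtracting the fixed part leaves 1.323e+08 for the shot-blast cabinet, i.e. 81.21 dB.
Required insertion loss = 97.8 − 81.21 = 16.59 dB.

16.6 dB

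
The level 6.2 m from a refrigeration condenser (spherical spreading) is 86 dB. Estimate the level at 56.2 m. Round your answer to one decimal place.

66.9 dB

For a point source, L₂ = L₁ − 20·log₁₀(r₂/r₁).
L₂ = 86 − 20·log₁₀(56.2/6.2) = 86 − 19.147 = 66.85 dB.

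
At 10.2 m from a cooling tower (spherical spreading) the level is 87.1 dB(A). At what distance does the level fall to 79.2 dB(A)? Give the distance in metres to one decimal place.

For a point source L₁ − L₂ = 20·log₁₀(r₂/r₁), so r₂ = r₁·10^((L₁−L₂)/20).
r₂ = 10.2·10^((87.1−79.2)/20) = 10.2·10^(7.9/20) = 25.33 m.

25.3 m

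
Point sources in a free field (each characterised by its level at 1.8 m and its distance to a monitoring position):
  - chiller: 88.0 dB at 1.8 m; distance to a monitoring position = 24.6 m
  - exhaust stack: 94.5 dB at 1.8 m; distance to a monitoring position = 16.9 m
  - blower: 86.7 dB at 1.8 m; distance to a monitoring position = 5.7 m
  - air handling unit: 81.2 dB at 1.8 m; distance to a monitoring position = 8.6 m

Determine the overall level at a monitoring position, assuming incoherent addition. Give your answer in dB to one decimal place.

Apply inverse-square spreading to bring every level to the receiver, then sum 10^(L/10).
chiller: 88.0 − 20·log₁₀(24.6/1.8) = 88.0 − 22.71 = 65.29 dB.
exhaust stack: 94.5 − 20·log₁₀(16.9/1.8) = 94.5 − 19.45 = 75.05 dB.
blower: 86.7 − 20·log₁₀(5.7/1.8) = 86.7 − 10.01 = 76.69 dB.
air handling unit: 81.2 − 20·log₁₀(8.6/1.8) = 81.2 − 13.58 = 67.62 dB.
Σ 10^(L/10) = 8.777e+07 → L_total = 10·log₁₀(8.777e+07) = 79.43 dB.

79.4 dB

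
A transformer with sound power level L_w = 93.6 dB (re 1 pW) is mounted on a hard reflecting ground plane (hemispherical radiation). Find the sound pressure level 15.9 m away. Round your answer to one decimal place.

Free-field hemispherical radiation: L_p = L_w − 10·log₁₀(2π·r²), r = 15.9 m.
2π·r² = 1588 m², 10·log₁₀ of that is 32.010 dB.
L_p = 93.6 − 32.010 = 61.59 dB.

61.6 dB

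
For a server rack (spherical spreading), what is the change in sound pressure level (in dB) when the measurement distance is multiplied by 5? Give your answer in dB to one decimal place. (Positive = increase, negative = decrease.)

-14.0 dB

With spherical spreading the level changes by −20·log₁₀(r₂/r₁).
ΔL = −20·log₁₀(5) = -13.98 dB.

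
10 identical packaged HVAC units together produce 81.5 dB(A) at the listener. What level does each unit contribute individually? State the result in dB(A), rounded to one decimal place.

71.5 dB(A)

For N identical incoherent sources L_total = L₁ + 10·log₁₀ N, so L₁ = 81.5 − 10·log₁₀(10) = 81.5 − 10.000.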